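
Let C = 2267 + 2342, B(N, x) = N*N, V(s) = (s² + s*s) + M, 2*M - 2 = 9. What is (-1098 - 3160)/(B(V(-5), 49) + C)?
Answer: -17032/30757 ≈ -0.55376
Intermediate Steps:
M = 11/2 (M = 1 + (½)*9 = 1 + 9/2 = 11/2 ≈ 5.5000)
V(s) = 11/2 + 2*s² (V(s) = (s² + s*s) + 11/2 = (s² + s²) + 11/2 = 2*s² + 11/2 = 11/2 + 2*s²)
B(N, x) = N²
C = 4609
(-1098 - 3160)/(B(V(-5), 49) + C) = (-1098 - 3160)/((11/2 + 2*(-5)²)² + 4609) = -4258/((11/2 + 2*25)² + 4609) = -4258/((11/2 + 50)² + 4609) = -4258/((111/2)² + 4609) = -4258/(12321/4 + 4609) = -4258/30757/4 = -4258*4/30757 = -17032/30757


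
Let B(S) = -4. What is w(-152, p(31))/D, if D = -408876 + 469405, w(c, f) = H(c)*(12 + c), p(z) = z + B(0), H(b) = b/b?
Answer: -20/8647 ≈ -0.0023129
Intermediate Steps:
H(b) = 1
p(z) = -4 + z (p(z) = z - 4 = -4 + z)
w(c, f) = 12 + c (w(c, f) = 1*(12 + c) = 12 + c)
D = 60529
w(-152, p(31))/D = (12 - 152)/60529 = -140*1/60529 = -20/8647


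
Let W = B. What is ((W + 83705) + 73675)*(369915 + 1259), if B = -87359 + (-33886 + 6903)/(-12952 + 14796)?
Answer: 23957748936967/922 ≈ 2.5985e+10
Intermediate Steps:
B = -161116979/1844 (B = -87359 - 26983/1844 = -161116979/1844 ≈ -87374.)
W = -161116979/1844 ≈ -87374.
((W + 83705) + 73675)*(369915 + 1259) = ((-161116979/1844 + 83705) + 73675)*(369915 + 1259) = (-6764959/1844 + 73675)*371174 = (129091741/1844)*371174 = 23957748936967/922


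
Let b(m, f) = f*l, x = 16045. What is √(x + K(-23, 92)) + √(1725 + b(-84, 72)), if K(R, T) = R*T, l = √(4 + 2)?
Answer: √13929 + √(1725 + 72*√6) ≈ 161.63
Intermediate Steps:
l = √6 ≈ 2.4495
b(m, f) = f*√6
√(x + K(-23, 92)) + √(1725 + b(-84, 72)) = √(16045 - 23*92) + √(1725 + 72*√6) = √(16045 - 2116) + √(1725 + 72*√6) = √13929 + √(1725 + 72*√6)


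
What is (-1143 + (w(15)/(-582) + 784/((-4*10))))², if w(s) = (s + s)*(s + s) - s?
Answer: 1275085864809/940900 ≈ 1.3552e+6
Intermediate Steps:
w(s) = -s + 4*s² (w(s) = (2*s)*(2*s) - s = 4*s² - s = -s + 4*s²)
(-1143 + (w(15)/(-582) + 784/((-4*10))))² = (-1143 + ((15*(-1 + 4*15))/(-582) + 784/((-4*10))))² = (-1143 + ((15*(-1 + 60))*(-1/582) + 784/(-40)))² = (-1143 + ((15*59)*(-1/582) + 784*(-1/40)))² = (-1143 + (885*(-1/582) - 98/5))² = (-1143 + (-295/194 - 98/5))² = (-1143 - 20487/970)² = (-1129197/970)² = 1275085864809/940900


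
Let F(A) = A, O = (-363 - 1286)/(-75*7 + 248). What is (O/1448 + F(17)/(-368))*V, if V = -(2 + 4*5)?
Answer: 8541225/9225208 ≈ 0.92586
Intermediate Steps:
O = 1649/277 (O = -1649/(-525 + 248) = -1649/(-277) = -1649*(-1/277) = 1649/277 ≈ 5.9531)
V = -22 (V = -(2 + 20) = -1*22 = -22)
(O/1448 + F(17)/(-368))*V = ((1649/277)/1448 + 17/(-368))*(-22) = ((1649/277)*(1/1448) + 17*(-1/368))*(-22) = (1649/401096 - 17/368)*(-22) = -776475/18450416*(-22) = 8541225/9225208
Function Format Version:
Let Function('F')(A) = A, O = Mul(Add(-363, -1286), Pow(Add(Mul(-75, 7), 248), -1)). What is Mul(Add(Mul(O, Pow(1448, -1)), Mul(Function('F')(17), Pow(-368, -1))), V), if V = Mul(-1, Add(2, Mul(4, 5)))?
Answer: Rational(8541225, 9225208) ≈ 0.92586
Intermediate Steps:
O = Rational(1649, 277) (O = Mul(-1649, Pow(Add(-525, 248), -1)) = Mul(-1649, Pow(-277, -1)) = Mul(-1649, Rational(-1, 277)) = Rational(1649, 277) ≈ 5.9531)
V = -22 (V = Mul(-1, Add(2, 20)) = Mul(-1, 22) = -22)
Mul(Add(Mul(O, Pow(1448, -1)), Mul(Function('F')(17), Pow(-368, -1))), V) = Mul(Add(Mul(Rational(1649, 277), Pow(1448, -1)), Mul(17, Pow(-368, -1))), -22) = Mul(Add(Mul(Rational(1649, 277), Rational(1, 1448)), Mul(17, Rational(-1, 368))), -22) = Mul(Add(Rational(1649, 401096), Rational(-17, 368)), -22) = Mul(Rational(-776475, 18450416), -22) = Rational(8541225, 9225208)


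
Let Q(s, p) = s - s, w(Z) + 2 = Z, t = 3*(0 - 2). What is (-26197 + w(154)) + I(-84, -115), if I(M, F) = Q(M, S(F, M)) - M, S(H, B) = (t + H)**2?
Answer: -25961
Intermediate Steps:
t = -6 (t = 3*(-2) = -6)
w(Z) = -2 + Z
S(H, B) = (-6 + H)**2
Q(s, p) = 0
I(M, F) = -M (I(M, F) = 0 - M = -M)
(-26197 + w(154)) + I(-84, -115) = (-26197 + (-2 + 154)) - 1*(-84) = (-26197 + 152) + 84 = -26045 + 84 = -25961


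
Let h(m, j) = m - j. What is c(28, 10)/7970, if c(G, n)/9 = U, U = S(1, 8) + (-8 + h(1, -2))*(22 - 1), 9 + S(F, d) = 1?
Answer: -1017/7970 ≈ -0.12760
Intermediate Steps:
S(F, d) = -8 (S(F, d) = -9 + 1 = -8)
U = -113 (U = -8 + (-8 + (1 - 1*(-2)))*(22 - 1) = -8 + (-8 + (1 + 2))*21 = -8 + (-8 + 3)*21 = -8 - 5*21 = -8 - 105 = -113)
c(G, n) = -1017 (c(G, n) = 9*(-113) = -1017)
c(28, 10)/7970 = -1017/7970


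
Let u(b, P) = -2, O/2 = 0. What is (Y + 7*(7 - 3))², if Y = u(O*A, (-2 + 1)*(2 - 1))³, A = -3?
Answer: 400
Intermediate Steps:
O = 0 (O = 2*0 = 0)
Y = -8 (Y = (-2)³ = -8)
(Y + 7*(7 - 3))² = (-8 + 7*(7 - 3))² = (-8 + 7*4)² = (-8 + 28)² = 20² = 400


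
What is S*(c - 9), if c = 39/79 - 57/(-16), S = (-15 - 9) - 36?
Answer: 93735/316 ≈ 296.63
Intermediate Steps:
S = -60 (S = -24 - 36 = -60)
c = 5127/1264 (c = 39*(1/79) - 57*(-1/16) = 39/79 + 57/16 = 5127/1264 ≈ 4.0562)
S*(c - 9) = -60*(5127/1264 - 9) = -60*(-6249/1264) = 93735/316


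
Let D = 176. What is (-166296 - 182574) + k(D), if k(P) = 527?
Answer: -348343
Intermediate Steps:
(-166296 - 182574) + k(D) = (-166296 - 182574) + 527 = -348870 + 527 = -348343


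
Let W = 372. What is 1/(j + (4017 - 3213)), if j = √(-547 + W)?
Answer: 804/646591 - 5*I*√7/646591 ≈ 0.0012434 - 2.0459e-5*I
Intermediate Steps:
j = 5*I*√7 (j = √(-547 + 372) = √(-175) = 5*I*√7 ≈ 13.229*I)
1/(j + (4017 - 3213)) = 1/(5*I*√7 + (4017 - 3213)) = 1/(5*I*√7 + 804) = 1/(804 + 5*I*√7)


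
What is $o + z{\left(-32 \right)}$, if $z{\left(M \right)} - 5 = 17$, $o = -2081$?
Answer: $-2059$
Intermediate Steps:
$z{\left(M \right)} = 22$ ($z{\left(M \right)} = 5 + 17 = 22$)
$o + z{\left(-32 \right)} = -2081 + 22 = -2059$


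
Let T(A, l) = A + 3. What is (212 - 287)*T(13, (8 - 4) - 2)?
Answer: -1200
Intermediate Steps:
T(A, l) = 3 + A
(212 - 287)*T(13, (8 - 4) - 2) = (212 - 287)*(3 + 13) = -75*16 = -1200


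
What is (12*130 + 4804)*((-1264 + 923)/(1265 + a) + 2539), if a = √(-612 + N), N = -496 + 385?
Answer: 6466421590737/400237 + 542531*I*√723/400237 ≈ 1.6156e+7 + 36.448*I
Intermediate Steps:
N = -111
a = I*√723 (a = √(-612 - 111) = √(-723) = I*√723 ≈ 26.889*I)
(12*130 + 4804)*((-1264 + 923)/(1265 + a) + 2539) = (12*130 + 4804)*((-1264 + 923)/(1265 + I*√723) + 2539) = (1560 + 4804)*(-341/(1265 + I*√723) + 2539) = 6364*(2539 - 341/(1265 + I*√723)) = 16158196 - 2170124/(1265 + I*√723)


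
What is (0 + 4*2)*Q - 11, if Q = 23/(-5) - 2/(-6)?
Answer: -677/15 ≈ -45.133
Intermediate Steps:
Q = -64/15 (Q = 23*(-1/5) - 2*(-1/6) = -23/5 + 1/3 = -64/15 ≈ -4.2667)
(0 + 4*2)*Q - 11 = (0 + 4*2)*(-64/15) - 11 = (0 + 8)*(-64/15) - 11 = 8*(-64/15) - 11 = -512/15 - 11 = -677/15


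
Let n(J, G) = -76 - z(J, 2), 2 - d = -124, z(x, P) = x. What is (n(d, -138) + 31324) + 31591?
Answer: 62713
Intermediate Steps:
d = 126 (d = 2 - 1*(-124) = 2 + 124 = 126)
n(J, G) = -76 - J
(n(d, -138) + 31324) + 31591 = ((-76 - 1*126) + 31324) + 31591 = ((-76 - 126) + 31324) + 31591 = (-202 + 31324) + 31591 = 31122 + 31591 = 62713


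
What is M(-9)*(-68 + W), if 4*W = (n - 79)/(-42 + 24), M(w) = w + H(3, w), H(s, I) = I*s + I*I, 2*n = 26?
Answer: -12075/4 ≈ -3018.8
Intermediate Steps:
n = 13 (n = (1/2)*26 = 13)
H(s, I) = I**2 + I*s (H(s, I) = I*s + I**2 = I**2 + I*s)
M(w) = w + w*(3 + w) (M(w) = w + w*(w + 3) = w + w*(3 + w))
W = 11/12 (W = ((13 - 79)/(-42 + 24))/4 = (-66/(-18))/4 = (-66*(-1/18))/4 = (1/4)*(11/3) = 11/12 ≈ 0.91667)
M(-9)*(-68 + W) = (-9*(4 - 9))*(-68 + 11/12) = -9*(-5)*(-805/12) = 45*(-805/12) = -12075/4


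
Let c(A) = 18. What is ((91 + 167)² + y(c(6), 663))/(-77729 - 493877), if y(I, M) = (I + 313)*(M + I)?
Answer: -291975/571606 ≈ -0.51080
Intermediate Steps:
y(I, M) = (313 + I)*(I + M)
((91 + 167)² + y(c(6), 663))/(-77729 - 493877) = ((91 + 167)² + (18² + 313*18 + 313*663 + 18*663))/(-77729 - 493877) = (258² + (324 + 5634 + 207519 + 11934))/(-571606) = (66564 + 225411)*(-1/571606) = 291975*(-1/571606) = -291975/571606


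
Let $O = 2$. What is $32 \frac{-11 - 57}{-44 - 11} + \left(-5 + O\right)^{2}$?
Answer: $\frac{2671}{55} \approx 48.564$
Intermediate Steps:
$32 \frac{-11 - 57}{-44 - 11} + \left(-5 + O\right)^{2} = 32 \frac{-11 - 57}{-44 - 11} + \left(-5 + 2\right)^{2} = 32 \left(- \frac{68}{-55}\right) + \left(-3\right)^{2} = 32 \left(\left(-68\right) \left(- \frac{1}{55}\right)\right) + 9 = 32 \cdot \frac{68}{55} + 9 = \frac{2176}{55} + 9 = \frac{2671}{55}$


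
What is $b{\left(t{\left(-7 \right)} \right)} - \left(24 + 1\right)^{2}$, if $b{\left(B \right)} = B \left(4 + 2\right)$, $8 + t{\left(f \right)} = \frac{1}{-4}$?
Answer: $- \frac{1349}{2} \approx -674.5$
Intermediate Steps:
$t{\left(f \right)} = - \frac{33}{4}$ ($t{\left(f \right)} = -8 + \frac{1}{-4} = -8 - \frac{1}{4} = - \frac{33}{4}$)
$b{\left(B \right)} = 6 B$ ($b{\left(B \right)} = B 6 = 6 B$)
$b{\left(t{\left(-7 \right)} \right)} - \left(24 + 1\right)^{2} = 6 \left(- \frac{33}{4}\right) - \left(24 + 1\right)^{2} = - \frac{99}{2} - 25^{2} = - \frac{99}{2} - 625 = - \frac{1349}{2}$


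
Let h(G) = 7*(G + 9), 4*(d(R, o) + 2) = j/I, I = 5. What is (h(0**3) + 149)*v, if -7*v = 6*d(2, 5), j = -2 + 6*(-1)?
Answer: 15264/35 ≈ 436.11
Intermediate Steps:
j = -8 (j = -2 - 6 = -8)
d(R, o) = -12/5 (d(R, o) = -2 + (-8/5)/4 = -2 + (-8*1/5)/4 = -2 + (1/4)*(-8/5) = -2 - 2/5 = -12/5)
v = 72/35 (v = -6*(-12)/(7*5) = -1/7*(-72/5) = 72/35 ≈ 2.0571)
h(G) = 63 + 7*G (h(G) = 7*(9 + G) = 63 + 7*G)
(h(0**3) + 149)*v = ((63 + 7*0**3) + 149)*(72/35) = ((63 + 7*0) + 149)*(72/35) = ((63 + 0) + 149)*(72/35) = (63 + 149)*(72/35) = 212*(72/35) = 15264/35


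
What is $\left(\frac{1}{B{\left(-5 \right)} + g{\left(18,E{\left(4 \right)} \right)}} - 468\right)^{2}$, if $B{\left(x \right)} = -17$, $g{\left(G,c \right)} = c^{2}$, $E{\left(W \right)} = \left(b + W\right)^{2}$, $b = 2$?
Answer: $\frac{358287242041}{1635841} \approx 2.1902 \cdot 10^{5}$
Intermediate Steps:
$E{\left(W \right)} = \left(2 + W\right)^{2}$
$\left(\frac{1}{B{\left(-5 \right)} + g{\left(18,E{\left(4 \right)} \right)}} - 468\right)^{2} = \left(\frac{1}{-17 + \left(\left(2 + 4\right)^{2}\right)^{2}} - 468\right)^{2} = \left(\frac{1}{-17 + \left(6^{2}\right)^{2}} - 468\right)^{2} = \left(\frac{1}{-17 + 36^{2}} - 468\right)^{2} = \left(\frac{1}{-17 + 1296} - 468\right)^{2} = \left(\frac{1}{1279} - 468\right)^{2} = \left(- \frac{598571}{1279}\right)^{2} = \frac{358287242041}{1635841}$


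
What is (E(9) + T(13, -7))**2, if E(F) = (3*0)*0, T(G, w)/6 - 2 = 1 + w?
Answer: 576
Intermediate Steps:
T(G, w) = 18 + 6*w (T(G, w) = 12 + 6*(1 + w) = 12 + (6 + 6*w) = 18 + 6*w)
E(F) = 0 (E(F) = 0*0 = 0)
(E(9) + T(13, -7))**2 = (0 + (18 + 6*(-7)))**2 = (0 + (18 - 42))**2 = (0 - 24)**2 = (-24)**2 = 576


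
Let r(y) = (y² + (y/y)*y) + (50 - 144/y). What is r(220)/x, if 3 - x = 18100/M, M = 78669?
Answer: 210582280566/11984885 ≈ 17571.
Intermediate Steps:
x = 217907/78669 (x = 3 - 18100/78669 = 217907/78669 ≈ 2.7699)
r(y) = 50 + y + y² - 144/y (r(y) = (y² + 1*y) + (50 - 144/y) = (y² + y) + (50 - 144/y) = (y + y²) + (50 - 144/y) = 50 + y + y² - 144/y)
r(220)/x = (50 + 220 + 220² - 144/220)/(217907/78669) = (50 + 220 + 48400 - 144*1/220)*(78669/217907) = (50 + 220 + 48400 - 36/55)*(78669/217907) = (2676814/55)*(78669/217907) = 210582280566/11984885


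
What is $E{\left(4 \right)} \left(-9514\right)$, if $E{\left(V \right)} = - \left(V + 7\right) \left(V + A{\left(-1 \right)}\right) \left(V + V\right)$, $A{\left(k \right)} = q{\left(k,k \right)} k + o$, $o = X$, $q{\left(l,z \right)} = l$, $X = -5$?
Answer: $0$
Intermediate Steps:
$o = -5$
$A{\left(k \right)} = -5 + k^{2}$ ($A{\left(k \right)} = k k - 5 = k^{2} - 5 = -5 + k^{2}$)
$E{\left(V \right)} = - 2 V \left(-4 + V\right) \left(7 + V\right)$ ($E{\left(V \right)} = - \left(V + 7\right) \left(V - \left(5 - \left(-1\right)^{2}\right)\right) \left(V + V\right) = - \left(7 + V\right) \left(V + \left(-5 + 1\right)\right) 2 V = - \left(7 + V\right) \left(V - 4\right) 2 V = - \left(7 + V\right) \left(-4 + V\right) 2 V = - \left(-4 + V\right) \left(7 + V\right) 2 V = - 2 V \left(-4 + V\right) \left(7 + V\right)$)
$E{\left(4 \right)} \left(-9514\right) = 2 \cdot 4 \left(28 - 4^{2} - 12\right) \left(-9514\right) = 2 \cdot 4 \left(28 - 16 - 12\right) \left(-9514\right) = 2 \cdot 4 \cdot 0 \left(-9514\right) = 0 \left(-9514\right) = 0$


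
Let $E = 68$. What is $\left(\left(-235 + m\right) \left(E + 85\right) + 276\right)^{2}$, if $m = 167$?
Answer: $102576384$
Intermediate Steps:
$\left(\left(-235 + m\right) \left(E + 85\right) + 276\right)^{2} = \left(\left(-235 + 167\right) \left(68 + 85\right) + 276\right)^{2} = \left(\left(-68\right) 153 + 276\right)^{2} = \left(-10404 + 276\right)^{2} = \left(-10128\right)^{2} = 102576384$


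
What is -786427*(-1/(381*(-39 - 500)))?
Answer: -786427/205359 ≈ -3.8295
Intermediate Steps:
-786427*(-1/(381*(-39 - 500))) = -786427/((-381*(-539))) = -786427/205359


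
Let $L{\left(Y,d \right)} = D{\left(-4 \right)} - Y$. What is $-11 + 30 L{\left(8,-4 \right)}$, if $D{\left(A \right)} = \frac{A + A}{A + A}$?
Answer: $-221$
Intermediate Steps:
$D{\left(A \right)} = 1$ ($D{\left(A \right)} = \frac{2 A}{2 A} = 2 A \frac{1}{2 A} = 1$)
$L{\left(Y,d \right)} = 1 - Y$
$-11 + 30 L{\left(8,-4 \right)} = -11 + 30 \left(1 - 8\right) = -11 + 30 \left(-7\right) = -11 - 210 = -221$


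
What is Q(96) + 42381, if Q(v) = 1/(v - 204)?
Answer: 4577147/108 ≈ 42381.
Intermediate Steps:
Q(v) = 1/(-204 + v)
Q(96) + 42381 = 1/(-204 + 96) + 42381 = 1/(-108) + 42381 = -1/108 + 42381 = 4577147/108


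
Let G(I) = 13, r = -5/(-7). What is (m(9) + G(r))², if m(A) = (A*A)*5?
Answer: 174724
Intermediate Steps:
r = 5/7 (r = -5*(-⅐) = 5/7 ≈ 0.71429)
m(A) = 5*A² (m(A) = A²*5 = 5*A²)
(m(9) + G(r))² = (5*9² + 13)² = (5*81 + 13)² = (405 + 13)² = 418² = 174724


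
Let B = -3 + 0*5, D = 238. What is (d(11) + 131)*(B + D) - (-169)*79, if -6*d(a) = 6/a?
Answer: 485261/11 ≈ 44115.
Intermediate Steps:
d(a) = -1/a
B = -3 (B = -3 + 0 = -3)
(d(11) + 131)*(B + D) - (-169)*79 = (-1/11 + 131)*(-3 + 238) - (-169)*79 = (-1*1/11 + 131)*235 - 169*(-79) = (-1/11 + 131)*235 + 13351 = (1440/11)*235 + 13351 = 338400/11 + 13351 = 485261/11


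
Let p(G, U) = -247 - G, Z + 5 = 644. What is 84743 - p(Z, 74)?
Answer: 85629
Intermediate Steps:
Z = 639 (Z = -5 + 644 = 639)
84743 - p(Z, 74) = 84743 - (-247 - 1*639) = 84743 - (-247 - 639) = 84743 - 1*(-886) = 84743 + 886 = 85629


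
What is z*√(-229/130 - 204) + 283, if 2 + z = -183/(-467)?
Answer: 283 - 751*I*√3477370/60710 ≈ 283.0 - 23.068*I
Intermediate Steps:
z = -751/467 (z = -2 - 183/(-467) = -2 - 183*(-1/467) = -2 + 183/467 = -751/467 ≈ -1.6081)
z*√(-229/130 - 204) + 283 = -751*√(-229/130 - 204)/467 + 283 = -751*I*√3477370/60710 + 283 = 283 - 751*I*√3477370/60710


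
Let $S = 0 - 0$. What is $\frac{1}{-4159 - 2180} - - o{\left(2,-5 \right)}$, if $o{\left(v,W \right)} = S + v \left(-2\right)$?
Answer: $- \frac{25357}{6339} \approx -4.0002$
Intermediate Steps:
$S = 0$ ($S = 0 + 0 = 0$)
$o{\left(v,W \right)} = - 2 v$ ($o{\left(v,W \right)} = 0 + v \left(-2\right) = 0 - 2 v = - 2 v$)
$\frac{1}{-4159 - 2180} - - o{\left(2,-5 \right)} = \frac{1}{-4159 - 2180} - - \left(-2\right) 2 = \frac{1}{-6339} - \left(-1\right) \left(-4\right) = - \frac{1}{6339} - 4 = - \frac{25357}{6339}$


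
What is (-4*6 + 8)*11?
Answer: -176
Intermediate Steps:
(-4*6 + 8)*11 = (-24 + 8)*11 = -16*11 = -176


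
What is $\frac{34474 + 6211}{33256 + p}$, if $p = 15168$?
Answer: $\frac{40685}{48424} \approx 0.84018$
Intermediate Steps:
$\frac{34474 + 6211}{33256 + p} = \frac{34474 + 6211}{33256 + 15168} = \frac{40685}{48424}$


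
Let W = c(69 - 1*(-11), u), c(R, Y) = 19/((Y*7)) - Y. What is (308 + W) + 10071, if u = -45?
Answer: 3283541/315 ≈ 10424.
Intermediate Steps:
c(R, Y) = -Y + 19/(7*Y) (c(R, Y) = 19/((7*Y)) - Y = 19*(1/(7*Y)) - Y = 19/(7*Y) - Y = -Y + 19/(7*Y))
W = 14156/315 (W = -1*(-45) + (19/7)/(-45) = 45 + (19/7)*(-1/45) = 45 - 19/315 = 14156/315 ≈ 44.940)
(308 + W) + 10071 = (308 + 14156/315) + 10071 = 111176/315 + 10071 = 3283541/315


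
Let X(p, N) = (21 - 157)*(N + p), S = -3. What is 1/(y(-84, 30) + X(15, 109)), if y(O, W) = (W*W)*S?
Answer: -1/19564 ≈ -5.1114e-5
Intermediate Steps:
y(O, W) = -3*W**2 (y(O, W) = (W*W)*(-3) = W**2*(-3) = -3*W**2)
X(p, N) = -136*N - 136*p (X(p, N) = -136*(N + p) = -136*N - 136*p)
1/(y(-84, 30) + X(15, 109)) = 1/(-3*30**2 + (-136*109 - 136*15)) = 1/(-3*900 + (-14824 - 2040)) = 1/(-2700 - 16864) = 1/(-19564) = -1/19564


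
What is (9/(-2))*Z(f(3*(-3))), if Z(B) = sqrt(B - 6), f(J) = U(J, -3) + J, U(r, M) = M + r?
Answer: -27*I*sqrt(3)/2 ≈ -23.383*I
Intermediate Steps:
f(J) = -3 + 2*J (f(J) = (-3 + J) + J = -3 + 2*J)
Z(B) = sqrt(-6 + B)
(9/(-2))*Z(f(3*(-3))) = (9/(-2))*sqrt(-6 + (-3 + 2*(3*(-3)))) = (9*(-1/2))*sqrt(-6 + (-3 + 2*(-9))) = -9*sqrt(-6 + (-3 - 18))/2 = -9*sqrt(-6 - 21)/2 = -27*I*sqrt(3)/2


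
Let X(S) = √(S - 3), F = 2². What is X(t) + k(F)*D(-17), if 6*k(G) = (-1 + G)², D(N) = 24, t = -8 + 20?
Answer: 39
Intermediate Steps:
t = 12
F = 4
k(G) = (-1 + G)²/6
X(S) = √(-3 + S)
X(t) + k(F)*D(-17) = √(-3 + 12) + ((-1 + 4)²/6)*24 = √9 + ((⅙)*3²)*24 = 3 + ((⅙)*9)*24 = 3 + (3/2)*24 = 3 + 36 = 39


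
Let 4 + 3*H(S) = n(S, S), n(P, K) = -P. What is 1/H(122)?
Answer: -1/42 ≈ -0.023810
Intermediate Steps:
H(S) = -4/3 - S/3 (H(S) = -4/3 + (-S)/3 = -4/3 - S/3)
1/H(122) = 1/(-4/3 - 1/3*122) = 1/(-4/3 - 122/3) = 1/(-42) = -1/42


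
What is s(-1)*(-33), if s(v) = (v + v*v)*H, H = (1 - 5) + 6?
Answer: 0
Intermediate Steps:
H = 2 (H = -4 + 6 = 2)
s(v) = 2*v + 2*v**2 (s(v) = (v + v*v)*2 = (v + v**2)*2 = 2*v + 2*v**2)
s(-1)*(-33) = (2*(-1)*(1 - 1))*(-33) = (2*(-1)*0)*(-33) = 0*(-33) = 0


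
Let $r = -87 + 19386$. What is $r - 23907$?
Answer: $-4608$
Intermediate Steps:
$r = 19299$
$r - 23907 = 19299 - 23907 = -4608$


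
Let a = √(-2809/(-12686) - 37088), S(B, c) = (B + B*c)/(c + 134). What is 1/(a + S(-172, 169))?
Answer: -112394407920/54041972609831 - 91809*I*√5968706661474/54041972609831 ≈ -0.0020798 - 0.0041504*I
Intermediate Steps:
S(B, c) = (B + B*c)/(134 + c)
a = I*√5968706661474/12686 (a = √(-2809*(-1/12686) - 37088) = √(2809/12686 - 37088) = √(-470495559/12686) = I*√5968706661474/12686 ≈ 192.58*I)
1/(a + S(-172, 169)) = 1/(I*√5968706661474/12686 - 172*(1 + 169)/(134 + 169)) = 1/(I*√5968706661474/12686 - 172*170/303) = 1/(I*√5968706661474/12686 - 172*1/303*170) = 1/(I*√5968706661474/12686 - 29240/303) = 1/(-29240/303 + I*√5968706661474/12686)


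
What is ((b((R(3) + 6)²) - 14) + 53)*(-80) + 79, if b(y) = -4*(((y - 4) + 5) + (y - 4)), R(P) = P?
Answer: 47839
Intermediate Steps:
b(y) = 12 - 8*y (b(y) = -4*(((-4 + y) + 5) + (-4 + y)) = -4*((1 + y) + (-4 + y)) = -4*(-3 + 2*y) = 12 - 8*y)
((b((R(3) + 6)²) - 14) + 53)*(-80) + 79 = (((12 - 8*(3 + 6)²) - 14) + 53)*(-80) + 79 = (((12 - 8*9²) - 14) + 53)*(-80) + 79 = (((12 - 8*81) - 14) + 53)*(-80) + 79 = (((12 - 648) - 14) + 53)*(-80) + 79 = ((-636 - 14) + 53)*(-80) + 79 = (-650 + 53)*(-80) + 79 = -597*(-80) + 79 = 47760 + 79 = 47839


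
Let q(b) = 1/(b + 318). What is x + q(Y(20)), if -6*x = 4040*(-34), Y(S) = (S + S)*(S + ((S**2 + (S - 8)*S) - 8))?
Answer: 1813014643/79194 ≈ 22893.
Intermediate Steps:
Y(S) = 2*S*(-8 + S + S**2 + S*(-8 + S)) (Y(S) = (2*S)*(S + ((S**2 + (-8 + S)*S) - 8)) = (2*S)*(S + ((S**2 + S*(-8 + S)) - 8)) = (2*S)*(S + (-8 + S**2 + S*(-8 + S))) = (2*S)*(-8 + S + S**2 + S*(-8 + S)) = 2*S*(-8 + S + S**2 + S*(-8 + S)))
q(b) = 1/(318 + b)
x = 68680/3 (x = -2020*(-34)/3 = -1/6*(-137360) = 68680/3 ≈ 22893.)
x + q(Y(20)) = 68680/3 + 1/(318 + 2*20*(-8 - 7*20 + 2*20**2)) = 68680/3 + 1/(318 + 2*20*(-8 - 140 + 2*400)) = 68680/3 + 1/(318 + 2*20*(-8 - 140 + 800)) = 68680/3 + 1/(318 + 2*20*652) = 68680/3 + 1/(318 + 26080) = 68680/3 + 1/26398 = 1813014643/79194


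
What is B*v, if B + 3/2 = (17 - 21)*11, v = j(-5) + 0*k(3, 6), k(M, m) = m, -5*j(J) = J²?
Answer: 455/2 ≈ 227.50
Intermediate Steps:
j(J) = -J²/5
v = -5 (v = -⅕*(-5)² + 0*6 = -⅕*25 + 0 = -5 + 0 = -5)
B = -91/2 (B = -3/2 + (17 - 21)*11 = -3/2 - 4*11 = -3/2 - 44 = -91/2 ≈ -45.500)
B*v = -91/2*(-5) = 455/2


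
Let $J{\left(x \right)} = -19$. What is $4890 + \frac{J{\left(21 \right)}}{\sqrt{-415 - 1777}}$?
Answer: $4890 + \frac{19 i \sqrt{137}}{548} \approx 4890.0 + 0.40582 i$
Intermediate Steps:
$4890 + \frac{J{\left(21 \right)}}{\sqrt{-415 - 1777}} = 4890 - \frac{19}{\sqrt{-415 - 1777}} = 4890 - \frac{19}{\sqrt{-2192}} = 4890 - \frac{19}{4 i \sqrt{137}} = 4890 - 19 \left(- \frac{i \sqrt{137}}{548}\right) = 4890 + \frac{19 i \sqrt{137}}{548}$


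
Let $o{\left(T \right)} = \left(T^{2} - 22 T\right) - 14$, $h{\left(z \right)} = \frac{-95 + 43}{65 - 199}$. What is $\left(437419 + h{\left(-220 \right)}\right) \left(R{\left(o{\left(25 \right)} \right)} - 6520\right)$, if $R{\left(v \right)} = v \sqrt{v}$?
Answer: $- \frac{191082285480}{67} + \frac{1787733039 \sqrt{61}}{67} \approx -2.6436 \cdot 10^{9}$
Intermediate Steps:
$h{\left(z \right)} = \frac{26}{67}$ ($h{\left(z \right)} = - \frac{52}{-134} = \left(-52\right) \left(- \frac{1}{134}\right) = \frac{26}{67}$)
$o{\left(T \right)} = -14 + T^{2} - 22 T$
$R{\left(v \right)} = v^{\frac{3}{2}}$
$\left(437419 + h{\left(-220 \right)}\right) \left(R{\left(o{\left(25 \right)} \right)} - 6520\right) = \left(437419 + \frac{26}{67}\right) \left(\left(-14 + 25^{2} - 550\right)^{\frac{3}{2}} - 6520\right) = \frac{29307099 \left(\left(-14 + 625 - 550\right)^{\frac{3}{2}} - 6520\right)}{67} = \frac{29307099 \left(61^{\frac{3}{2}} - 6520\right)}{67} = \frac{29307099 \left(61 \sqrt{61} - 6520\right)}{67} = \frac{29307099 \left(-6520 + 61 \sqrt{61}\right)}{67} = - \frac{191082285480}{67} + \frac{1787733039 \sqrt{61}}{67}$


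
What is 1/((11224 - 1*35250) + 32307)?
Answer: 1/8281 ≈ 0.00012076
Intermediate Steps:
1/((11224 - 1*35250) + 32307) = 1/((11224 - 35250) + 32307) = 1/(-24026 + 32307) = 1/8281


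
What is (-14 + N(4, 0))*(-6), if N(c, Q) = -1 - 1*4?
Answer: 114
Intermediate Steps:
N(c, Q) = -5 (N(c, Q) = -1 - 4 = -5)
(-14 + N(4, 0))*(-6) = (-14 - 5)*(-6) = -19*(-6) = 114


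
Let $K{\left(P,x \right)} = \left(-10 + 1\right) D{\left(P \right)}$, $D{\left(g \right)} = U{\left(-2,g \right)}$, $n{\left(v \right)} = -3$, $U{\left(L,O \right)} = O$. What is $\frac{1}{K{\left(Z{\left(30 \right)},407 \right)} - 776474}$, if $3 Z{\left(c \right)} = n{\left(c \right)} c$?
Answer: $- \frac{1}{776204} \approx -1.2883 \cdot 10^{-6}$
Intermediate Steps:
$D{\left(g \right)} = g$
$Z{\left(c \right)} = - c$ ($Z{\left(c \right)} = \frac{\left(-3\right) c}{3} = - c$)
$K{\left(P,x \right)} = - 9 P$ ($K{\left(P,x \right)} = \left(-10 + 1\right) P = - 9 P$)
$\frac{1}{K{\left(Z{\left(30 \right)},407 \right)} - 776474} = \frac{1}{- 9 \left(\left(-1\right) 30\right) - 776474} = \frac{1}{\left(-9\right) \left(-30\right) - 776474} = \frac{1}{270 - 776474} = \frac{1}{-776204} = - \frac{1}{776204}$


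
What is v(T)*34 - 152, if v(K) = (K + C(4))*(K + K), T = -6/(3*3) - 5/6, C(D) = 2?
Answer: -203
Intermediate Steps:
T = -3/2 (T = -6/9 - 5*⅙ = -6*⅑ - ⅚ = -⅔ - ⅚ = -3/2 ≈ -1.5000)
v(K) = 2*K*(2 + K) (v(K) = (K + 2)*(K + K) = (2 + K)*(2*K) = 2*K*(2 + K))
v(T)*34 - 152 = (2*(-3/2)*(2 - 3/2))*34 - 152 = (2*(-3/2)*(½))*34 - 152 = -3/2*34 - 152 = -51 - 152 = -203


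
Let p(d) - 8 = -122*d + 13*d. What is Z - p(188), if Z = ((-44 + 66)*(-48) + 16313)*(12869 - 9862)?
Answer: 45898283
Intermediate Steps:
p(d) = 8 - 109*d (p(d) = 8 + (-122*d + 13*d) = 8 - 109*d)
Z = 45877799 (Z = (22*(-48) + 16313)*3007 = (-1056 + 16313)*3007 = 15257*3007 = 45877799)
Z - p(188) = 45877799 - (8 - 109*188) = 45877799 - (8 - 20492) = 45877799 - 1*(-20484) = 45877799 + 20484 = 45898283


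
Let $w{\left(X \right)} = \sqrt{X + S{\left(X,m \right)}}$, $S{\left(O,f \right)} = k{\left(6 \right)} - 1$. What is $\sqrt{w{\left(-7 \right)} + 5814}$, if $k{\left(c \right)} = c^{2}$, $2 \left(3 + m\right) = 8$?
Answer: $\sqrt{5814 + 2 \sqrt{7}} \approx 76.284$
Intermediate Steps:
$m = 1$ ($m = -3 + \frac{1}{2} \cdot 8 = -3 + 4 = 1$)
$S{\left(O,f \right)} = 35$ ($S{\left(O,f \right)} = 6^{2} - 1 = 36 - 1 = 35$)
$w{\left(X \right)} = \sqrt{35 + X}$ ($w{\left(X \right)} = \sqrt{X + 35} = \sqrt{35 + X}$)
$\sqrt{w{\left(-7 \right)} + 5814} = \sqrt{\sqrt{35 - 7} + 5814} = \sqrt{\sqrt{28} + 5814} = \sqrt{2 \sqrt{7} + 5814} = \sqrt{5814 + 2 \sqrt{7}}$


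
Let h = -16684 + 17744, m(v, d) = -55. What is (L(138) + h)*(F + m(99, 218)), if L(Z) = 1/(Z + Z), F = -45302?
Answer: -4423229759/92 ≈ -4.8079e+7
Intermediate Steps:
L(Z) = 1/(2*Z)
h = 1060
(L(138) + h)*(F + m(99, 218)) = ((½)/138 + 1060)*(-45302 - 55) = ((½)*(1/138) + 1060)*(-45357) = (1/276 + 1060)*(-45357) = (292561/276)*(-45357) = -4423229759/92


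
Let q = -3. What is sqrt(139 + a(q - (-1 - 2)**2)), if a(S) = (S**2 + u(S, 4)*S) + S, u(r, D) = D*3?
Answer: sqrt(127) ≈ 11.269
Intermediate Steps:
u(r, D) = 3*D
a(S) = S**2 + 13*S (a(S) = (S**2 + (3*4)*S) + S = (S**2 + 12*S) + S = S**2 + 13*S)
sqrt(139 + a(q - (-1 - 2)**2)) = sqrt(139 + (-3 - (-1 - 2)**2)*(13 + (-3 - (-1 - 2)**2))) = sqrt(139 + (-3 - 1*(-3)**2)*(13 + (-3 - 1*(-3)**2))) = sqrt(139 + (-3 - 1*9)*(13 + (-3 - 1*9))) = sqrt(139 + (-3 - 9)*(13 + (-3 - 9))) = sqrt(139 - 12*(13 - 12)) = sqrt(139 - 12*1) = sqrt(139 - 12) = sqrt(127)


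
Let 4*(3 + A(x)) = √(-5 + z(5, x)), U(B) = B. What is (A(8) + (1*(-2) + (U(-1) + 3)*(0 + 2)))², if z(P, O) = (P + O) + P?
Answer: (-4 + √13)²/16 ≈ 0.0097244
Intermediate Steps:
z(P, O) = O + 2*P (z(P, O) = (O + P) + P = O + 2*P)
A(x) = -3 + √(5 + x)/4 (A(x) = -3 + √(-5 + (x + 2*5))/4 = -3 + √(-5 + (x + 10))/4 = -3 + √(-5 + (10 + x))/4 = -3 + √(5 + x)/4)
(A(8) + (1*(-2) + (U(-1) + 3)*(0 + 2)))² = ((-3 + √(5 + 8)/4) + (1*(-2) + (-1 + 3)*(0 + 2)))² = ((-3 + √13/4) + (-2 + 2*2))² = ((-3 + √13/4) + (-2 + 4))² = ((-3 + √13/4) + 2)² = (-1 + √13/4)²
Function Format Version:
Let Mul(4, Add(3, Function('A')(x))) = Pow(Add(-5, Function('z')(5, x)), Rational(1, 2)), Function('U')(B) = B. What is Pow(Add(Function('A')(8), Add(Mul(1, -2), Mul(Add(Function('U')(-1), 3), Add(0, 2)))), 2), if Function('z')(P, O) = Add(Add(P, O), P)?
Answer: Mul(Rational(1, 16), Pow(Add(-4, Pow(13, Rational(1, 2))), 2)) ≈ 0.0097244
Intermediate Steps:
Function('z')(P, O) = Add(O, Mul(2, P)) (Function('z')(P, O) = Add(Add(O, P), P) = Add(O, Mul(2, P)))
Function('A')(x) = Add(-3, Mul(Rational(1, 4), Pow(Add(5, x), Rational(1, 2)))) (Function('A')(x) = Add(-3, Mul(Rational(1, 4), Pow(Add(-5, Add(x, Mul(2, 5))), Rational(1, 2)))) = Add(-3, Mul(Rational(1, 4), Pow(Add(-5, Add(x, 10)), Rational(1, 2)))) = Add(-3, Mul(Rational(1, 4), Pow(Add(-5, Add(10, x)), Rational(1, 2)))) = Add(-3, Mul(Rational(1, 4), Pow(Add(5, x), Rational(1, 2)))))
Pow(Add(Function('A')(8), Add(Mul(1, -2), Mul(Add(Function('U')(-1), 3), Add(0, 2)))), 2) = Pow(Add(Add(-3, Mul(Rational(1, 4), Pow(Add(5, 8), Rational(1, 2)))), Add(Mul(1, -2), Mul(Add(-1, 3), Add(0, 2)))), 2) = Pow(Add(Add(-3, Mul(Rational(1, 4), Pow(13, Rational(1, 2)))), Add(-2, Mul(2, 2))), 2) = Pow(Add(Add(-3, Mul(Rational(1, 4), Pow(13, Rational(1, 2)))), Add(-2, 4)), 2) = Pow(Add(Add(-3, Mul(Rational(1, 4), Pow(13, Rational(1, 2)))), 2), 2) = Pow(Add(-1, Mul(Rational(1, 4), Pow(13, Rational(1, 2)))), 2)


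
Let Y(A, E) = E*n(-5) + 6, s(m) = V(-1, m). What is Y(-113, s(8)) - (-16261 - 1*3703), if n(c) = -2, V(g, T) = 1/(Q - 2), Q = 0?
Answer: 19971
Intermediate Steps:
V(g, T) = -½ (V(g, T) = 1/(0 - 2) = 1/(-2) = -½)
s(m) = -½
Y(A, E) = 6 - 2*E (Y(A, E) = E*(-2) + 6 = -2*E + 6 = 6 - 2*E)
Y(-113, s(8)) - (-16261 - 1*3703) = (6 - 2*(-½)) - (-16261 - 1*3703) = (6 + 1) - (-16261 - 3703) = 7 - 1*(-19964) = 7 + 19964 = 19971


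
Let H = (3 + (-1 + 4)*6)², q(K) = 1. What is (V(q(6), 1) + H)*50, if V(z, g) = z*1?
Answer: 22100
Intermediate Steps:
V(z, g) = z
H = 441 (H = (3 + 3*6)² = (3 + 18)² = 21² = 441)
(V(q(6), 1) + H)*50 = (1 + 441)*50 = 442*50 = 22100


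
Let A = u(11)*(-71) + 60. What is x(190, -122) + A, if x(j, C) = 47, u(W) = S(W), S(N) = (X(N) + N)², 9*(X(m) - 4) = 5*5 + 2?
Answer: -22897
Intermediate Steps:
X(m) = 7 (X(m) = 4 + (5*5 + 2)/9 = 4 + (25 + 2)/9 = 4 + (⅑)*27 = 4 + 3 = 7)
S(N) = (7 + N)²
u(W) = (7 + W)²
A = -22944 (A = (7 + 11)²*(-71) + 60 = 18²*(-71) + 60 = 324*(-71) + 60 = -23004 + 60 = -22944)
x(190, -122) + A = 47 - 22944 = -22897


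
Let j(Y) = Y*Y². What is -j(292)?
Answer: -24897088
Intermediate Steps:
j(Y) = Y³
-j(292) = -1*292³ = -1*24897088 = -24897088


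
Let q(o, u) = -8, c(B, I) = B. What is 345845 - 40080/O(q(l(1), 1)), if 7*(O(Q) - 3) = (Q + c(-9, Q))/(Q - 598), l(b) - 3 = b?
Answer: 4237083475/12743 ≈ 3.3250e+5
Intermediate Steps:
l(b) = 3 + b
O(Q) = 3 + (-9 + Q)/(7*(-598 + Q)) (O(Q) = 3 + ((Q - 9)/(Q - 598))/7 = 3 + ((-9 + Q)/(-598 + Q))/7 = 3 + (-9 + Q)/(7*(-598 + Q)))
345845 - 40080/O(q(l(1), 1)) = 345845 - 40080*7*(-598 - 8)/(-12567 + 22*(-8)) = 345845 - 40080*(-4242/(-12567 - 176)) = 345845 - 40080/((1/7)*(-1/606)*(-12743)) = 345845 - 40080/12743/4242 = 345845 - 40080*4242/12743 = 345845 - 170019360/12743 = 4237083475/12743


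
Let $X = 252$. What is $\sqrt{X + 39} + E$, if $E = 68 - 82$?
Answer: $-14 + \sqrt{291} \approx 3.0587$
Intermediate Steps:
$E = -14$ ($E = 68 - 82 = -14$)
$\sqrt{X + 39} + E = \sqrt{252 + 39} - 14 = \sqrt{291} - 14 = -14 + \sqrt{291}$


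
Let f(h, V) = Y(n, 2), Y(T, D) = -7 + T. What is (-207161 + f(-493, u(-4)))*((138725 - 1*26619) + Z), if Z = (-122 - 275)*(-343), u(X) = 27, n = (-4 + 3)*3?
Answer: -51435794367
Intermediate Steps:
n = -3 (n = -1*3 = -3)
Z = 136171 (Z = -397*(-343) = 136171)
f(h, V) = -10 (f(h, V) = -7 - 3 = -10)
(-207161 + f(-493, u(-4)))*((138725 - 1*26619) + Z) = (-207161 - 10)*((138725 - 1*26619) + 136171) = -207171*((138725 - 26619) + 136171) = -207171*(112106 + 136171) = -207171*248277 = -51435794367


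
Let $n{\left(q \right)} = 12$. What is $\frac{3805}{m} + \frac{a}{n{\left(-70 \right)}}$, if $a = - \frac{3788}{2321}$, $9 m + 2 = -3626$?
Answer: $- \frac{241883651}{25261764} \approx -9.5751$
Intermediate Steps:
$m = - \frac{3628}{9}$ ($m = - \frac{2}{9} + \frac{1}{9} \left(-3626\right) = - \frac{2}{9} - \frac{3626}{9} = - \frac{3628}{9} \approx -403.11$)
$a = - \frac{3788}{2321}$ ($a = \left(-3788\right) \frac{1}{2321} = - \frac{3788}{2321} \approx -1.6321$)
$\frac{3805}{m} + \frac{a}{n{\left(-70 \right)}} = \frac{3805}{- \frac{3628}{9}} - \frac{3788}{2321 \cdot 12} = 3805 \left(- \frac{9}{3628}\right) - \frac{947}{6963} = - \frac{34245}{3628} - \frac{947}{6963} = - \frac{241883651}{25261764}$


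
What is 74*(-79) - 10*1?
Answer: -5856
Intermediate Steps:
74*(-79) - 10*1 = -5846 - 10 = -5856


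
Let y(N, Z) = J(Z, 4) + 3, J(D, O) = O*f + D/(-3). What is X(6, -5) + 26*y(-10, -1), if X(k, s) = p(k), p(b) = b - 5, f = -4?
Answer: -985/3 ≈ -328.33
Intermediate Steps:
p(b) = -5 + b
X(k, s) = -5 + k
J(D, O) = -4*O - D/3 (J(D, O) = O*(-4) + D/(-3) = -4*O + D*(-⅓) = -4*O - D/3)
y(N, Z) = -13 - Z/3 (y(N, Z) = (-4*4 - Z/3) + 3 = (-16 - Z/3) + 3 = -13 - Z/3)
X(6, -5) + 26*y(-10, -1) = (-5 + 6) + 26*(-13 - ⅓*(-1)) = 1 + 26*(-13 + ⅓) = 1 + 26*(-38/3) = 1 - 988/3 = -985/3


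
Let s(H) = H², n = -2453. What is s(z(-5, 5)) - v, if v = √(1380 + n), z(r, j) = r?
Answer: 25 - I*√1073 ≈ 25.0 - 32.757*I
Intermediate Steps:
v = I*√1073 (v = √(1380 - 2453) = √(-1073) = I*√1073 ≈ 32.757*I)
s(z(-5, 5)) - v = (-5)² - I*√1073 = 25 - I*√1073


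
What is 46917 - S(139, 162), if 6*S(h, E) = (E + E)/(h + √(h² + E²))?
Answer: 22801801/486 - √45565/486 ≈ 46917.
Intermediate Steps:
S(h, E) = E/(3*(h + √(E² + h²))) (S(h, E) = ((E + E)/(h + √(h² + E²)))/6 = ((2*E)/(h + √(E² + h²)))/6 = (2*E/(h + √(E² + h²)))/6 = E/(3*(h + √(E² + h²))))
46917 - S(139, 162) = 46917 - 162/(3*(139 + √(162² + 139²))) = 46917 - 162/(3*(139 + √(26244 + 19321))) = 46917 - 162/(3*(139 + √45565)) = 46917 - 54/(139 + √45565)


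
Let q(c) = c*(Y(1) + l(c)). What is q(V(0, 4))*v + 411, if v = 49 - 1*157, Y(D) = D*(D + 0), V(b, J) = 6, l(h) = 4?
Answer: -2829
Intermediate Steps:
Y(D) = D² (Y(D) = D*D = D²)
v = -108 (v = 49 - 157 = -108)
q(c) = 5*c (q(c) = c*(1² + 4) = c*(1 + 4) = c*5 = 5*c)
q(V(0, 4))*v + 411 = (5*6)*(-108) + 411 = 30*(-108) + 411 = -3240 + 411 = -2829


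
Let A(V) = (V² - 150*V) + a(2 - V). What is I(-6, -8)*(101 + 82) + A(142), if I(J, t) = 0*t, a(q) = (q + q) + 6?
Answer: -1410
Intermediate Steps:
a(q) = 6 + 2*q (a(q) = 2*q + 6 = 6 + 2*q)
I(J, t) = 0
A(V) = 10 + V² - 152*V (A(V) = (V² - 150*V) + (6 + 2*(2 - V)) = (V² - 150*V) + (6 + (4 - 2*V)) = (V² - 150*V) + (10 - 2*V) = 10 + V² - 152*V)
I(-6, -8)*(101 + 82) + A(142) = 0*(101 + 82) + (10 + 142² - 152*142) = 0*183 + (10 + 20164 - 21584) = 0 - 1410 = -1410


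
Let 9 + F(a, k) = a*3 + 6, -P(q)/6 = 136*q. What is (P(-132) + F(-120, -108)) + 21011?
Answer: 128360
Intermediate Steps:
P(q) = -816*q
F(a, k) = -3 + 3*a (F(a, k) = -9 + (a*3 + 6) = -9 + (3*a + 6) = -9 + (6 + 3*a) = -3 + 3*a)
(P(-132) + F(-120, -108)) + 21011 = (-816*(-132) + (-3 + 3*(-120))) + 21011 = (107712 + (-3 - 360)) + 21011 = (107712 - 363) + 21011 = 107349 + 21011 = 128360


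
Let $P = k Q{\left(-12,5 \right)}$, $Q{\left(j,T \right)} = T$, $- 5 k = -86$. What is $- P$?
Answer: $-86$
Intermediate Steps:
$k = \frac{86}{5}$ ($k = \left(- \frac{1}{5}\right) \left(-86\right) = \frac{86}{5} \approx 17.2$)
$P = 86$ ($P = \frac{86}{5} \cdot 5 = 86$)
$- P = \left(-1\right) 86 = -86$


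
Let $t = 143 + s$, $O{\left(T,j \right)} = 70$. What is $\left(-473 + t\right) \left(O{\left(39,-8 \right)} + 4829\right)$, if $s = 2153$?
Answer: $8930877$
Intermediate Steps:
$t = 2296$ ($t = 143 + 2153 = 2296$)
$\left(-473 + t\right) \left(O{\left(39,-8 \right)} + 4829\right) = \left(-473 + 2296\right) \left(70 + 4829\right) = 1823 \cdot 4899 = 8930877$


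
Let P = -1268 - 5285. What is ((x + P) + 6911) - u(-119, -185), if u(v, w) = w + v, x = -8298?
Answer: -7636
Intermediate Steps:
u(v, w) = v + w
P = -6553
((x + P) + 6911) - u(-119, -185) = ((-8298 - 6553) + 6911) - (-119 - 185) = (-14851 + 6911) - 1*(-304) = -7940 + 304 = -7636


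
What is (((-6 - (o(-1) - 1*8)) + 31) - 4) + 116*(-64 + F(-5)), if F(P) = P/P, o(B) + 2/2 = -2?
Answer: -7276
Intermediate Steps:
o(B) = -3 (o(B) = -1 - 2 = -3)
F(P) = 1
(((-6 - (o(-1) - 1*8)) + 31) - 4) + 116*(-64 + F(-5)) = (((-6 - (-3 - 1*8)) + 31) - 4) + 116*(-64 + 1) = (((-6 - (-3 - 8)) + 31) - 4) + 116*(-63) = (((-6 - 1*(-11)) + 31) - 4) - 7308 = (((-6 + 11) + 31) - 4) - 7308 = ((5 + 31) - 4) - 7308 = (36 - 4) - 7308 = 32 - 7308 = -7276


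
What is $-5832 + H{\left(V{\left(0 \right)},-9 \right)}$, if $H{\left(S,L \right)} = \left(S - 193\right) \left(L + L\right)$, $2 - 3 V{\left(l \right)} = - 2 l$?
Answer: $-2370$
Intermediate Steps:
$V{\left(l \right)} = \frac{2}{3} + \frac{2 l}{3}$ ($V{\left(l \right)} = \frac{2}{3} - \frac{\left(-2\right) l}{3} = \frac{2}{3} + \frac{2 l}{3}$)
$H{\left(S,L \right)} = 2 L \left(-193 + S\right)$ ($H{\left(S,L \right)} = \left(-193 + S\right) 2 L = 2 L \left(-193 + S\right)$)
$-5832 + H{\left(V{\left(0 \right)},-9 \right)} = -5832 + 2 \left(-9\right) \left(-193 + \left(\frac{2}{3} + \frac{2}{3} \cdot 0\right)\right) = -5832 + 2 \left(-9\right) \left(-193 + \left(\frac{2}{3} + 0\right)\right) = -5832 + 2 \left(-9\right) \left(-193 + \frac{2}{3}\right) = -5832 + 2 \left(-9\right) \left(- \frac{577}{3}\right) = -5832 + 3462 = -2370$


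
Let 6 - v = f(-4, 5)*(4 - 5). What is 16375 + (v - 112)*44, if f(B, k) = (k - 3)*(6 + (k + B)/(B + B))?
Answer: 12228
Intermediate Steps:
f(B, k) = (-3 + k)*(6 + (B + k)/(2*B)) (f(B, k) = (-3 + k)*(6 + (B + k)/((2*B))) = (-3 + k)*(6 + (B + k)*(1/(2*B))) = (-3 + k)*(6 + (B + k)/(2*B)))
v = 71/4 (v = 6 - (1/2)*(5**2 - 3*5 + 13*(-4)*(-3 + 5))/(-4)*(4 - 5) = 6 - (1/2)*(-1/4)*(25 - 15 + 13*(-4)*2)*(-1) = 6 - (1/2)*(-1/4)*(25 - 15 - 104)*(-1) = 6 - (1/2)*(-1/4)*(-94)*(-1) = 6 - 47*(-1)/4 = 6 - 1*(-47/4) = 6 + 47/4 = 71/4 ≈ 17.750)
16375 + (v - 112)*44 = 16375 + (71/4 - 112)*44 = 16375 - 377/4*44 = 16375 - 4147 = 12228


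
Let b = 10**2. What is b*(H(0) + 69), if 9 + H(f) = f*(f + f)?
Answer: 6000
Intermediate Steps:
H(f) = -9 + 2*f**2 (H(f) = -9 + f*(f + f) = -9 + f*(2*f) = -9 + 2*f**2)
b = 100
b*(H(0) + 69) = 100*((-9 + 2*0**2) + 69) = 100*((-9 + 2*0) + 69) = 100*((-9 + 0) + 69) = 100*(-9 + 69) = 100*60 = 6000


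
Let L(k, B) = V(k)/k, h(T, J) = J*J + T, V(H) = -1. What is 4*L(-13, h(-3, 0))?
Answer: 4/13 ≈ 0.30769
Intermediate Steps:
h(T, J) = T + J² (h(T, J) = J² + T = T + J²)
L(k, B) = -1/k
4*L(-13, h(-3, 0)) = 4*(-1/(-13)) = 4*(-1*(-1/13)) = 4*(1/13) = 4/13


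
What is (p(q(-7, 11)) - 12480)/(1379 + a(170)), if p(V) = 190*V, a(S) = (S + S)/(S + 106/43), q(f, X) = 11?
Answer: -19263060/2560321 ≈ -7.5237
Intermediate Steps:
a(S) = 2*S/(106/43 + S) (a(S) = (2*S)/(S + 106*(1/43)) = (2*S)/(S + 106/43) = (2*S)/(106/43 + S) = 2*S/(106/43 + S))
(p(q(-7, 11)) - 12480)/(1379 + a(170)) = (190*11 - 12480)/(1379 + 86*170/(106 + 43*170)) = (2090 - 12480)/(1379 + 86*170/(106 + 7310)) = -10390/(1379 + 86*170/7416) = -10390/(1379 + 86*170*(1/7416)) = -10390/(1379 + 3655/1854) = -10390/2560321/1854 = -10390*1854/2560321 = -19263060/2560321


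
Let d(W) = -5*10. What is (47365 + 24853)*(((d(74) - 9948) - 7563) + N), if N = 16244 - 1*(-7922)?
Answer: 476999890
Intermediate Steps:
d(W) = -50
N = 24166 (N = 16244 + 7922 = 24166)
(47365 + 24853)*(((d(74) - 9948) - 7563) + N) = (47365 + 24853)*(((-50 - 9948) - 7563) + 24166) = 72218*((-9998 - 7563) + 24166) = 72218*(-17561 + 24166) = 72218*6605 = 476999890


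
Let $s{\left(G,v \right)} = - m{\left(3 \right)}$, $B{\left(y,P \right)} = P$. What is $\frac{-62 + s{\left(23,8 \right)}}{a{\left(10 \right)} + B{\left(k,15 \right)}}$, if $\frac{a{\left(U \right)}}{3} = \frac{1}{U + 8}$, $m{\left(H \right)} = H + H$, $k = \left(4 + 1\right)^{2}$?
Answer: $- \frac{408}{91} \approx -4.4835$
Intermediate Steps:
$k = 25$ ($k = 5^{2} = 25$)
$m{\left(H \right)} = 2 H$
$a{\left(U \right)} = \frac{3}{8 + U}$ ($a{\left(U \right)} = \frac{3}{U + 8} = \frac{3}{8 + U}$)
$s{\left(G,v \right)} = -6$ ($s{\left(G,v \right)} = - 2 \cdot 3 = \left(-1\right) 6 = -6$)
$\frac{-62 + s{\left(23,8 \right)}}{a{\left(10 \right)} + B{\left(k,15 \right)}} = \frac{-62 - 6}{\frac{3}{8 + 10} + 15} = - \frac{68}{\frac{3}{18} + 15} = - \frac{68}{3 \cdot \frac{1}{18} + 15} = - \frac{68}{\frac{1}{6} + 15} = - \frac{68}{\frac{91}{6}} = \left(-68\right) \frac{6}{91} = - \frac{408}{91}$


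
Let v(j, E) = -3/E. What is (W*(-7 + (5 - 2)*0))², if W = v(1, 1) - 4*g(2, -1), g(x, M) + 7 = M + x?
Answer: 21609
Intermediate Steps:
g(x, M) = -7 + M + x (g(x, M) = -7 + (M + x) = -7 + M + x)
W = 21 (W = -3/1 - 4*(-7 - 1 + 2) = -3*1 - 4*(-6) = -3 + 24 = 21)
(W*(-7 + (5 - 2)*0))² = (21*(-7 + (5 - 2)*0))² = (21*(-7 + 3*0))² = (21*(-7 + 0))² = (21*(-7))² = (-147)² = 21609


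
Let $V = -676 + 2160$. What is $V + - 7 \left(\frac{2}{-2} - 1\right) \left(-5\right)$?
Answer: $1414$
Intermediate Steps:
$V = 1484$
$V + - 7 \left(\frac{2}{-2} - 1\right) \left(-5\right) = 1484 + - 7 \left(\frac{2}{-2} - 1\right) \left(-5\right) = 1484 + - 7 \left(2 \left(- \frac{1}{2}\right) - 1\right) \left(-5\right) = 1484 + - 7 \left(-1 - 1\right) \left(-5\right) = 1484 + \left(-7\right) \left(-2\right) \left(-5\right) = 1484 + 14 \left(-5\right) = 1484 - 70 = 1414$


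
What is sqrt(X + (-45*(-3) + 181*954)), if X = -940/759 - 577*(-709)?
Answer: sqrt(335221972602)/759 ≈ 762.82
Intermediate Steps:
X = 310500647/759 (X = -940*1/759 + 409093 = -940/759 + 409093 = 310500647/759 ≈ 4.0909e+5)
sqrt(X + (-45*(-3) + 181*954)) = sqrt(310500647/759 + (-45*(-3) + 181*954)) = sqrt(310500647/759 + (135 + 172674)) = sqrt(310500647/759 + 172809) = sqrt(441662678/759) = sqrt(335221972602)/759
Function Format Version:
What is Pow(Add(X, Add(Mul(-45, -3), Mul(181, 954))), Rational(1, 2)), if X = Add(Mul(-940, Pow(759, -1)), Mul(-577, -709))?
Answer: Mul(Rational(1, 759), Pow(335221972602, Rational(1, 2))) ≈ 762.82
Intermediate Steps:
X = Rational(310500647, 759) (X = Add(Mul(-940, Rational(1, 759)), 409093) = Add(Rational(-940, 759), 409093) = Rational(310500647, 759) ≈ 4.0909e+5)
Pow(Add(X, Add(Mul(-45, -3), Mul(181, 954))), Rational(1, 2)) = Pow(Add(Rational(310500647, 759), Add(Mul(-45, -3), Mul(181, 954))), Rational(1, 2)) = Pow(Add(Rational(310500647, 759), Add(135, 172674)), Rational(1, 2)) = Pow(Add(Rational(310500647, 759), 172809), Rational(1, 2)) = Pow(Rational(441662678, 759), Rational(1, 2)) = Mul(Rational(1, 759), Pow(335221972602, Rational(1, 2)))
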